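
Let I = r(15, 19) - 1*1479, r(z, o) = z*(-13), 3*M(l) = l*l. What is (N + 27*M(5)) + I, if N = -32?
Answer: -1481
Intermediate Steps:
M(l) = l**2/3 (M(l) = (l*l)/3 = l**2/3)
r(z, o) = -13*z
I = -1674 (I = -13*15 - 1*1479 = -195 - 1479 = -1674)
(N + 27*M(5)) + I = (-32 + 27*((1/3)*5**2)) - 1674 = (-32 + 27*((1/3)*25)) - 1674 = (-32 + 27*(25/3)) - 1674 = (-32 + 225) - 1674 = 193 - 1674 = -1481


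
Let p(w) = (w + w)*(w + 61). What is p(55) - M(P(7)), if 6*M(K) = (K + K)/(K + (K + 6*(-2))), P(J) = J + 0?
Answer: 76553/6 ≈ 12759.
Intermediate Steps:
P(J) = J
p(w) = 2*w*(61 + w) (p(w) = (2*w)*(61 + w) = 2*w*(61 + w))
M(K) = K/(3*(-12 + 2*K)) (M(K) = ((K + K)/(K + (K + 6*(-2))))/6 = ((2*K)/(K + (K - 12)))/6 = ((2*K)/(K + (-12 + K)))/6 = ((2*K)/(-12 + 2*K))/6 = (2*K/(-12 + 2*K))/6 = K/(3*(-12 + 2*K)))
p(55) - M(P(7)) = 2*55*(61 + 55) - 7/(6*(-6 + 7)) = 2*55*116 - 7/(6*1) = 12760 - 7/6 = 76553/6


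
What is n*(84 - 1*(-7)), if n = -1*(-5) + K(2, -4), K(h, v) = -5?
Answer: 0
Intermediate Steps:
n = 0 (n = -1*(-5) - 5 = 5 - 5 = 0)
n*(84 - 1*(-7)) = 0*(84 - 1*(-7)) = 0*(84 + 7) = 0*91 = 0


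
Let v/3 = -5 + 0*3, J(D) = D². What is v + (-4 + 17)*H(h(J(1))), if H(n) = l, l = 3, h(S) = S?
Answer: 24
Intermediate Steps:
H(n) = 3
v = -15 (v = 3*(-5 + 0*3) = 3*(-5 + 0) = 3*(-5) = -15)
v + (-4 + 17)*H(h(J(1))) = -15 + (-4 + 17)*3 = -15 + 13*3 = -15 + 39 = 24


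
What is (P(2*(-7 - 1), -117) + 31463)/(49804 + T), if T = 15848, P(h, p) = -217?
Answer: 15623/32826 ≈ 0.47593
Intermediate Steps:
(P(2*(-7 - 1), -117) + 31463)/(49804 + T) = (-217 + 31463)/(49804 + 15848) = 31246/65652 = 31246*(1/65652) = 15623/32826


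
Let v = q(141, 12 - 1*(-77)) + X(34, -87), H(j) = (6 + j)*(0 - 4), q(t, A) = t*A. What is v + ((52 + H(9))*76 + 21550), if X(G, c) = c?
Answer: 33404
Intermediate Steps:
q(t, A) = A*t
H(j) = -24 - 4*j (H(j) = (6 + j)*(-4) = -24 - 4*j)
v = 12462 (v = (12 - 1*(-77))*141 - 87 = (12 + 77)*141 - 87 = 89*141 - 87 = 12549 - 87 = 12462)
v + ((52 + H(9))*76 + 21550) = 12462 + ((52 + (-24 - 4*9))*76 + 21550) = 12462 + ((52 + (-24 - 36))*76 + 21550) = 12462 + ((52 - 60)*76 + 21550) = 12462 + (-8*76 + 21550) = 12462 + (-608 + 21550) = 12462 + 20942 = 33404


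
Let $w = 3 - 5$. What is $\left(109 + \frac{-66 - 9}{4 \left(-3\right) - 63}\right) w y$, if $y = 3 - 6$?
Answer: $660$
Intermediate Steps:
$y = -3$ ($y = 3 - 6 = -3$)
$w = -2$
$\left(109 + \frac{-66 - 9}{4 \left(-3\right) - 63}\right) w y = \left(109 + \frac{-66 - 9}{4 \left(-3\right) - 63}\right) \left(\left(-2\right) \left(-3\right)\right) = \left(109 - \frac{75}{-12 - 63}\right) 6 = \left(109 - \frac{75}{-75}\right) 6 = \left(109 - -1\right) 6 = \left(109 + 1\right) 6 = 110 \cdot 6 = 660$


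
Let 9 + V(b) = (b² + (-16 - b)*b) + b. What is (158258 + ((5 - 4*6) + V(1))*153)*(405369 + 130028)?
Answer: 81208481563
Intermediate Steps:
V(b) = -9 + b + b² + b*(-16 - b) (V(b) = -9 + ((b² + (-16 - b)*b) + b) = -9 + ((b² + b*(-16 - b)) + b) = -9 + (b + b² + b*(-16 - b)) = -9 + b + b² + b*(-16 - b))
(158258 + ((5 - 4*6) + V(1))*153)*(405369 + 130028) = (158258 + ((5 - 4*6) + (-9 - 15*1))*153)*(405369 + 130028) = (158258 + ((5 - 24) + (-9 - 15))*153)*535397 = (158258 + (-19 - 24)*153)*535397 = (158258 - 43*153)*535397 = (158258 - 6579)*535397 = 151679*535397 = 81208481563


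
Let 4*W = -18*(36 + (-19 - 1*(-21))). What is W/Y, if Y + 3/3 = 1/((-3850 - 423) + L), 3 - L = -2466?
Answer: 16236/95 ≈ 170.91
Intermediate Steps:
L = 2469 (L = 3 - 1*(-2466) = 3 + 2466 = 2469)
Y = -1805/1804 (Y = -1 + 1/((-3850 - 423) + 2469) = -1 + 1/(-4273 + 2469) = -1 + 1/(-1804) = -1 - 1/1804 = -1805/1804 ≈ -1.0006)
W = -171 (W = (-18*(36 + (-19 - 1*(-21))))/4 = (-18*(36 + (-19 + 21)))/4 = (-18*(36 + 2))/4 = (-18*38)/4 = (1/4)*(-684) = -171)
W/Y = -171/(-1805/1804) = -171*(-1804/1805) = 16236/95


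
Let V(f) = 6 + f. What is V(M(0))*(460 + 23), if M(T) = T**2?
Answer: 2898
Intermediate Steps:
V(M(0))*(460 + 23) = (6 + 0**2)*(460 + 23) = (6 + 0)*483 = 6*483 = 2898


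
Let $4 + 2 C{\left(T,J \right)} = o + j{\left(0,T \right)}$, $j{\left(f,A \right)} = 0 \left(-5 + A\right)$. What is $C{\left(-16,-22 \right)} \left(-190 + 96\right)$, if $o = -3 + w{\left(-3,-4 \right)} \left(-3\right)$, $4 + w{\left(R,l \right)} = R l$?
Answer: $1457$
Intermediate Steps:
$w{\left(R,l \right)} = -4 + R l$
$j{\left(f,A \right)} = 0$
$o = -27$ ($o = -3 + \left(-4 - -12\right) \left(-3\right) = -3 + \left(-4 + 12\right) \left(-3\right) = -3 + 8 \left(-3\right) = -3 - 24 = -27$)
$C{\left(T,J \right)} = - \frac{31}{2}$ ($C{\left(T,J \right)} = -2 + \frac{-27 + 0}{2} = -2 + \frac{1}{2} \left(-27\right) = -2 - \frac{27}{2} = - \frac{31}{2}$)
$C{\left(-16,-22 \right)} \left(-190 + 96\right) = - \frac{31 \left(-190 + 96\right)}{2} = \left(- \frac{31}{2}\right) \left(-94\right) = 1457$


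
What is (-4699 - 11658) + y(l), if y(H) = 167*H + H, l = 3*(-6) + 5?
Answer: -18541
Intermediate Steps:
l = -13 (l = -18 + 5 = -13)
y(H) = 168*H
(-4699 - 11658) + y(l) = (-4699 - 11658) + 168*(-13) = -16357 - 2184 = -18541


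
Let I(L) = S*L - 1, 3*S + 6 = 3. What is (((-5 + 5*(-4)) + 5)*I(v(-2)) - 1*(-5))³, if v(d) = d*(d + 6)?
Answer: -2460375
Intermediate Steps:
S = -1 (S = -2 + (⅓)*3 = -2 + 1 = -1)
v(d) = d*(6 + d)
I(L) = -1 - L (I(L) = -L - 1 = -1 - L)
(((-5 + 5*(-4)) + 5)*I(v(-2)) - 1*(-5))³ = (((-5 + 5*(-4)) + 5)*(-1 - (-2)*(6 - 2)) - 1*(-5))³ = (((-5 - 20) + 5)*(-1 - (-2)*4) + 5)³ = ((-25 + 5)*(-1 - 1*(-8)) + 5)³ = (-20*(-1 + 8) + 5)³ = (-20*7 + 5)³ = (-140 + 5)³ = (-135)³ = -2460375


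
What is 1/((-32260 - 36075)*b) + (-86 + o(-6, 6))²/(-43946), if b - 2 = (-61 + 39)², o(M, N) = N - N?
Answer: -2856130171/16970723910 ≈ -0.16830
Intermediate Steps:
o(M, N) = 0
b = 486 (b = 2 + (-61 + 39)² = 2 + (-22)² = 2 + 484 = 486)
1/((-32260 - 36075)*b) + (-86 + o(-6, 6))²/(-43946) = 1/(-32260 - 36075*486) + (-86 + 0)²/(-43946) = (1/486)/(-68335) + (-86)²*(-1/43946) = -1/68335*1/486 + 7396*(-1/43946) = -1/33210810 - 86/511 = -2856130171/16970723910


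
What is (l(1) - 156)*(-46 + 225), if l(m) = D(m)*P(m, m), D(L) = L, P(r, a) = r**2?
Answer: -27745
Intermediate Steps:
l(m) = m**3 (l(m) = m*m**2 = m**3)
(l(1) - 156)*(-46 + 225) = (1**3 - 156)*(-46 + 225) = (1 - 156)*179 = -155*179 = -27745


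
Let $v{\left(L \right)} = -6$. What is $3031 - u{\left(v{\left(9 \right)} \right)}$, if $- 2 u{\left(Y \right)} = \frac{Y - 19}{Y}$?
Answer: $\frac{36397}{12} \approx 3033.1$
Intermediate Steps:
$u{\left(Y \right)} = - \frac{-19 + Y}{2 Y}$ ($u{\left(Y \right)} = - \frac{\left(Y - 19\right) \frac{1}{Y}}{2} = - \frac{\left(-19 + Y\right) \frac{1}{Y}}{2} = - \frac{\frac{1}{Y} \left(-19 + Y\right)}{2} = - \frac{-19 + Y}{2 Y}$)
$3031 - u{\left(v{\left(9 \right)} \right)} = 3031 - \frac{19 - -6}{2 \left(-6\right)} = 3031 - \frac{1}{2} \left(- \frac{1}{6}\right) \left(19 + 6\right) = 3031 - \frac{1}{2} \left(- \frac{1}{6}\right) 25 = 3031 - - \frac{25}{12} = 3031 + \frac{25}{12} = \frac{36397}{12}$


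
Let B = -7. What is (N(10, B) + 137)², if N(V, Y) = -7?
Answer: 16900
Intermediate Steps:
(N(10, B) + 137)² = (-7 + 137)² = 130² = 16900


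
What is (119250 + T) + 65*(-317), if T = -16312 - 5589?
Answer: 76744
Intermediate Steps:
T = -21901
(119250 + T) + 65*(-317) = (119250 - 21901) + 65*(-317) = 97349 - 20605 = 76744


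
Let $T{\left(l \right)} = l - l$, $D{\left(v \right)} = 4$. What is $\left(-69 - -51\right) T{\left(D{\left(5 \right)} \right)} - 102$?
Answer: $-102$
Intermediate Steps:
$T{\left(l \right)} = 0$
$\left(-69 - -51\right) T{\left(D{\left(5 \right)} \right)} - 102 = \left(-69 - -51\right) 0 - 102 = \left(-69 + 51\right) 0 - 102 = \left(-18\right) 0 - 102 = 0 - 102 = -102$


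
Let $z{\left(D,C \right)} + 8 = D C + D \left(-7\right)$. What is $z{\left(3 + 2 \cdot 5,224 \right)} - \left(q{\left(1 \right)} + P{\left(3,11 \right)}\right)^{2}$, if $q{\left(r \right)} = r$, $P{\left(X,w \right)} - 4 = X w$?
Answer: $1369$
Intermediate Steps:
$P{\left(X,w \right)} = 4 + X w$
$z{\left(D,C \right)} = -8 - 7 D + C D$ ($z{\left(D,C \right)} = -8 + \left(D C + D \left(-7\right)\right) = -8 + \left(C D - 7 D\right) = -8 + \left(- 7 D + C D\right) = -8 - 7 D + C D$)
$z{\left(3 + 2 \cdot 5,224 \right)} - \left(q{\left(1 \right)} + P{\left(3,11 \right)}\right)^{2} = \left(-8 - 7 \left(3 + 2 \cdot 5\right) + 224 \left(3 + 2 \cdot 5\right)\right) - \left(1 + \left(4 + 3 \cdot 11\right)\right)^{2} = \left(-8 - 7 \left(3 + 10\right) + 224 \left(3 + 10\right)\right) - \left(1 + \left(4 + 33\right)\right)^{2} = \left(-8 - 91 + 224 \cdot 13\right) - \left(1 + 37\right)^{2} = \left(-8 - 91 + 2912\right) - 38^{2} = 2813 - 1444 = 1369$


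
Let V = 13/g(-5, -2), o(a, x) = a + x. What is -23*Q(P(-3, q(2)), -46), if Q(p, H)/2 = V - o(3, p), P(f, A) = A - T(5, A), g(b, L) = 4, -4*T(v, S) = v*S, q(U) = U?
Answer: 391/2 ≈ 195.50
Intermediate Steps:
T(v, S) = -S*v/4 (T(v, S) = -v*S/4 = -S*v/4)
V = 13/4 ≈ 3.2500
P(f, A) = 9*A/4 (P(f, A) = A - (-1)*A*5/4 = A - (-5)*A/4 = A + 5*A/4 = 9*A/4)
Q(p, H) = 1/2 - 2*p (Q(p, H) = 2*(13/4 - (3 + p)) = 2*(13/4 + (-3 - p)) = 2*(1/4 - p) = 1/2 - 2*p)
-23*Q(P(-3, q(2)), -46) = -23*(1/2 - 9*2/2) = -23*(1/2 - 2*9/2) = -23*(1/2 - 9) = -23*(-17/2) = 391/2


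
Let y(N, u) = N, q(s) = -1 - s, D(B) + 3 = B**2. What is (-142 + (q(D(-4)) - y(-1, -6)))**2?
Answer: 24025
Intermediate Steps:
D(B) = -3 + B**2
(-142 + (q(D(-4)) - y(-1, -6)))**2 = (-142 + ((-1 - (-3 + (-4)**2)) - 1*(-1)))**2 = (-142 + ((-1 - (-3 + 16)) + 1))**2 = (-142 + ((-1 - 1*13) + 1))**2 = (-142 + ((-1 - 13) + 1))**2 = (-142 + (-14 + 1))**2 = (-142 - 13)**2 = (-155)**2 = 24025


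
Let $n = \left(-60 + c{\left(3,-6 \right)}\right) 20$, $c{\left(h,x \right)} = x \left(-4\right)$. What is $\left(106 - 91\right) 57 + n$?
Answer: $135$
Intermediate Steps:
$c{\left(h,x \right)} = - 4 x$
$n = -720$ ($n = \left(-60 - -24\right) 20 = \left(-60 + 24\right) 20 = \left(-36\right) 20 = -720$)
$\left(106 - 91\right) 57 + n = \left(106 - 91\right) 57 - 720 = 15 \cdot 57 - 720 = 855 - 720 = 135$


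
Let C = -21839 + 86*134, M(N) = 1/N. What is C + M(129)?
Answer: -1330634/129 ≈ -10315.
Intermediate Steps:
C = -10315 (C = -21839 + 11524 = -10315)
C + M(129) = -10315 + 1/129 = -1330634/129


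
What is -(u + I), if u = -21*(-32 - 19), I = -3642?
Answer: 2571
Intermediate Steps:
u = 1071 (u = -21*(-51) = 1071)
-(u + I) = -(1071 - 3642) = -1*(-2571) = 2571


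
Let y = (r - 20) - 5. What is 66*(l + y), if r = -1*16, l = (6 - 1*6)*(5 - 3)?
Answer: -2706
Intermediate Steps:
l = 0 (l = (6 - 6)*2 = 0*2 = 0)
r = -16
y = -41 (y = (-16 - 20) - 5 = -36 - 5 = -41)
66*(l + y) = 66*(0 - 41) = 66*(-41) = -2706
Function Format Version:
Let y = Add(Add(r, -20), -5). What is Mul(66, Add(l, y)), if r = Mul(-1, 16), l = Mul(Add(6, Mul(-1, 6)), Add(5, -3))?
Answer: -2706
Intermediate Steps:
l = 0 (l = Mul(Add(6, -6), 2) = Mul(0, 2) = 0)
r = -16
y = -41 (y = Add(Add(-16, -20), -5) = Add(-36, -5) = -41)
Mul(66, Add(l, y)) = Mul(66, Add(0, -41)) = Mul(66, -41) = -2706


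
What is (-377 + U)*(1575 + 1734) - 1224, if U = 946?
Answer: 1881597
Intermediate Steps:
(-377 + U)*(1575 + 1734) - 1224 = (-377 + 946)*(1575 + 1734) - 1224 = 569*3309 - 1224 = 1882821 - 1224 = 1881597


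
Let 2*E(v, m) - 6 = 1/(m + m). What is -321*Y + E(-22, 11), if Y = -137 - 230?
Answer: 5183641/44 ≈ 1.1781e+5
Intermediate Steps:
Y = -367
E(v, m) = 3 + 1/(4*m) (E(v, m) = 3 + 1/(2*(m + m)) = 3 + 1/(2*((2*m))) = 3 + (1/(2*m))/2 = 3 + 1/(4*m))
-321*Y + E(-22, 11) = -321*(-367) + (3 + (1/4)/11) = 117807 + (3 + (1/4)*(1/11)) = 117807 + (3 + 1/44) = 117807 + 133/44 = 5183641/44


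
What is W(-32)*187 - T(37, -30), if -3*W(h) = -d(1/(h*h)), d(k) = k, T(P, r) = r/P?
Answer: 99079/113664 ≈ 0.87168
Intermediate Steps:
W(h) = 1/(3*h²) (W(h) = -(-1)/(3*(h*h)) = -(-1)/(3*(h²)) = -(-1)/(3*h²) = 1/(3*h²))
W(-32)*187 - T(37, -30) = ((⅓)/(-32)²)*187 - (-30)/37 = ((⅓)*(1/1024))*187 - (-30)/37 = (1/3072)*187 - 1*(-30/37) = 187/3072 + 30/37 = 99079/113664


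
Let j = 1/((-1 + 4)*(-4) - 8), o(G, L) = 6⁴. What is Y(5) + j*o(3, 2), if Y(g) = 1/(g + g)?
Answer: -647/10 ≈ -64.700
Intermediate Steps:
o(G, L) = 1296
Y(g) = 1/(2*g)
j = -1/20 (j = 1/(3*(-4) - 8) = 1/(-12 - 8) = 1/(-20) = -1/20 ≈ -0.050000)
Y(5) + j*o(3, 2) = (½)/5 - 1/20*1296 = (½)*(⅕) - 324/5 = ⅒ - 324/5 = -647/10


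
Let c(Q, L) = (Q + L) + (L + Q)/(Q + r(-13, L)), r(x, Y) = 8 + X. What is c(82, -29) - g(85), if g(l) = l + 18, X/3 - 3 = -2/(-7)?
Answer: -34579/699 ≈ -49.469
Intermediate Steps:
X = 69/7 (X = 9 + 3*(-2/(-7)) = 9 + 3*(-2*(-⅐)) = 9 + 3*(2/7) = 9 + 6/7 = 69/7 ≈ 9.8571)
g(l) = 18 + l
r(x, Y) = 125/7 (r(x, Y) = 8 + 69/7 = 125/7)
c(Q, L) = L + Q + (L + Q)/(125/7 + Q) (c(Q, L) = (Q + L) + (L + Q)/(Q + 125/7) = (L + Q) + (L + Q)/(125/7 + Q) = L + Q + (L + Q)/(125/7 + Q))
c(82, -29) - g(85) = (7*82² + 132*(-29) + 132*82 + 7*(-29)*82)/(125 + 7*82) - (18 + 85) = (7*6724 - 3828 + 10824 - 16646)/(125 + 574) - 1*103 = (47068 - 3828 + 10824 - 16646)/699 - 103 = (1/699)*37418 - 103 = 37418/699 - 103 = -34579/699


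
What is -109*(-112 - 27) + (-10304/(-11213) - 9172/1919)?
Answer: 325932312537/21517747 ≈ 15147.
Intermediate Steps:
-109*(-112 - 27) + (-10304/(-11213) - 9172/1919) = -109*(-139) + (-10304*(-1/11213) - 9172*1/1919) = 15151 + (10304/11213 - 9172/1919) = 15151 - 83072260/21517747 = 325932312537/21517747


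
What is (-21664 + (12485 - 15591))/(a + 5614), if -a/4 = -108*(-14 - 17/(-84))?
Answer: 86695/1213 ≈ 71.472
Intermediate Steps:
a = -41724/7 (a = -(-432)*(-14 - 17/(-84)) = -(-432)*(-14 - 17*(-1/84)) = -(-432)*(-14 + 17/84) = -(-432)*(-1159)/84 = -4*10431/7 = -41724/7 ≈ -5960.6)
(-21664 + (12485 - 15591))/(a + 5614) = (-21664 + (12485 - 15591))/(-41724/7 + 5614) = (-21664 - 3106)/(-2426/7) = -24770*(-7/2426) = 86695/1213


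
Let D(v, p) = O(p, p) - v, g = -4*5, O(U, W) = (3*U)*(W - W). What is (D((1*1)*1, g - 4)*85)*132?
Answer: -11220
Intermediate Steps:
O(U, W) = 0 (O(U, W) = (3*U)*0 = 0)
g = -20
D(v, p) = -v (D(v, p) = 0 - v = -v)
(D((1*1)*1, g - 4)*85)*132 = (-1*1*85)*132 = -1*85*132 = -85*132 = -11220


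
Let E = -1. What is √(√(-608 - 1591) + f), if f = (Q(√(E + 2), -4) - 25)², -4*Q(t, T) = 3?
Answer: √(10609 + 16*I*√2199)/4 ≈ 25.766 + 0.90999*I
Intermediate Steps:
Q(t, T) = -¾ (Q(t, T) = -¼*3 = -¾)
f = 10609/16 (f = (-¾ - 25)² = (-103/4)² = 10609/16 ≈ 663.06)
√(√(-608 - 1591) + f) = √(√(-608 - 1591) + 10609/16) = √(√(-2199) + 10609/16) = √(I*√2199 + 10609/16) = √(10609/16 + I*√2199)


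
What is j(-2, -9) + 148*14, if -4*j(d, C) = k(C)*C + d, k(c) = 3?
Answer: 8317/4 ≈ 2079.3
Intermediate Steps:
j(d, C) = -3*C/4 - d/4 (j(d, C) = -(3*C + d)/4 = -(d + 3*C)/4 = -3*C/4 - d/4)
j(-2, -9) + 148*14 = (-¾*(-9) - ¼*(-2)) + 148*14 = (27/4 + ½) + 2072 = 29/4 + 2072 = 8317/4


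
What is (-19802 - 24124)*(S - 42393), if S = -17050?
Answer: 2611093218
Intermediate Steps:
(-19802 - 24124)*(S - 42393) = (-19802 - 24124)*(-17050 - 42393) = -43926*(-59443) = 2611093218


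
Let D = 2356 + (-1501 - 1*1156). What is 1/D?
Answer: -1/301 ≈ -0.0033223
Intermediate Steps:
D = -301 (D = 2356 + (-1501 - 1156) = 2356 - 2657 = -301)
1/D = 1/(-301) = -1/301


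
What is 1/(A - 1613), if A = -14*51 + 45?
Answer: -1/2282 ≈ -0.00043821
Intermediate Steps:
A = -669 (A = -714 + 45 = -669)
1/(A - 1613) = 1/(-669 - 1613) = 1/(-2282) = -1/2282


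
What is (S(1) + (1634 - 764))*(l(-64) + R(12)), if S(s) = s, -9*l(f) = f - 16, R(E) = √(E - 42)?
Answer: 69680/9 + 871*I*√30 ≈ 7742.2 + 4770.7*I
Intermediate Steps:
R(E) = √(-42 + E)
l(f) = 16/9 - f/9 (l(f) = -(f - 16)/9 = -(-16 + f)/9 = 16/9 - f/9)
(S(1) + (1634 - 764))*(l(-64) + R(12)) = (1 + (1634 - 764))*((16/9 - ⅑*(-64)) + √(-42 + 12)) = (1 + 870)*((16/9 + 64/9) + √(-30)) = 871*(80/9 + I*√30) = 69680/9 + 871*I*√30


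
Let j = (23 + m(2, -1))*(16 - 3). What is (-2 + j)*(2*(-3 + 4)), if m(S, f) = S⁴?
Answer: 1010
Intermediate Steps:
j = 507 (j = (23 + 2⁴)*(16 - 3) = (23 + 16)*13 = 39*13 = 507)
(-2 + j)*(2*(-3 + 4)) = (-2 + 507)*(2*(-3 + 4)) = 505*(2*1) = 505*2 = 1010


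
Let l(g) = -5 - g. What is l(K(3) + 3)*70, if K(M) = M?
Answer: -770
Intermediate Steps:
l(K(3) + 3)*70 = (-5 - (3 + 3))*70 = (-5 - 1*6)*70 = (-5 - 6)*70 = -11*70 = -770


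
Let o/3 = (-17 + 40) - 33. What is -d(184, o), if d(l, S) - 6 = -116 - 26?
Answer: 136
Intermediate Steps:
o = -30 (o = 3*((-17 + 40) - 33) = 3*(23 - 33) = 3*(-10) = -30)
d(l, S) = -136 (d(l, S) = 6 + (-116 - 26) = 6 - 142 = -136)
-d(184, o) = -1*(-136) = 136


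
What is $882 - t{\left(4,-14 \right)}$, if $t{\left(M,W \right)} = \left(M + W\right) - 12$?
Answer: $904$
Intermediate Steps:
$t{\left(M,W \right)} = -12 + M + W$
$882 - t{\left(4,-14 \right)} = 882 - \left(-12 + 4 - 14\right) = 882 - -22 = 882 + 22 = 904$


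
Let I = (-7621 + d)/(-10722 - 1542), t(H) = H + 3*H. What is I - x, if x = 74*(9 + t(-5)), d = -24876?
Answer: 10015393/12264 ≈ 816.65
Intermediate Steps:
t(H) = 4*H
I = 32497/12264 (I = (-7621 - 24876)/(-10722 - 1542) = -32497/(-12264) = -32497*(-1/12264) = 32497/12264 ≈ 2.6498)
x = -814 (x = 74*(9 + 4*(-5)) = 74*(9 - 20) = 74*(-11) = -814)
I - x = 32497/12264 - 1*(-814) = 32497/12264 + 814 = 10015393/12264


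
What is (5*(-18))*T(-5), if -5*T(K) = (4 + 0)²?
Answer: 288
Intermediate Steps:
T(K) = -16/5 (T(K) = -(4 + 0)²/5 = -⅕*4² = -⅕*16 = -16/5)
(5*(-18))*T(-5) = (5*(-18))*(-16/5) = -90*(-16/5) = 288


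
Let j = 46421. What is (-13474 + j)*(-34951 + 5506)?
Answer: -970124415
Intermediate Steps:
(-13474 + j)*(-34951 + 5506) = (-13474 + 46421)*(-34951 + 5506) = 32947*(-29445) = -970124415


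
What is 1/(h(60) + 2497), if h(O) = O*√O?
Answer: 2497/6019009 - 120*√15/6019009 ≈ 0.00033764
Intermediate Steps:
h(O) = O^(3/2)
1/(h(60) + 2497) = 1/(60^(3/2) + 2497) = 1/(120*√15 + 2497) = 1/(2497 + 120*√15)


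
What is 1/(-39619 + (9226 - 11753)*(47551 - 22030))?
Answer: -1/64531186 ≈ -1.5496e-8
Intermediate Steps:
1/(-39619 + (9226 - 11753)*(47551 - 22030)) = 1/(-39619 - 2527*25521) = 1/(-39619 - 64491567) = 1/(-64531186) = -1/64531186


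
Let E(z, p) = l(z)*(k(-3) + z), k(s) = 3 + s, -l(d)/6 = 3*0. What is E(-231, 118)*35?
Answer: 0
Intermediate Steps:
l(d) = 0 (l(d) = -18*0 = -6*0 = 0)
E(z, p) = 0 (E(z, p) = 0*((3 - 3) + z) = 0*(0 + z) = 0*z = 0)
E(-231, 118)*35 = 0*35 = 0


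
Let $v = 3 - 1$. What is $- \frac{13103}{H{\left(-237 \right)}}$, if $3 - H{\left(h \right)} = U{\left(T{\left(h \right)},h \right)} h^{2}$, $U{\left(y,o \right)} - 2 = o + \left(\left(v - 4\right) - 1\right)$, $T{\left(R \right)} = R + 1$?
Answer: $- \frac{13103}{13368225} \approx -0.00098016$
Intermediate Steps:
$T{\left(R \right)} = 1 + R$
$v = 2$
$U{\left(y,o \right)} = -1 + o$ ($U{\left(y,o \right)} = 2 + \left(o + \left(\left(2 - 4\right) - 1\right)\right) = 2 + \left(o - 3\right) = 2 + \left(-3 + o\right) = -1 + o$)
$H{\left(h \right)} = 3 - h^{2} \left(-1 + h\right)$ ($H{\left(h \right)} = 3 - \left(-1 + h\right) h^{2} = 3 - h^{2} \left(-1 + h\right)$)
$- \frac{13103}{H{\left(-237 \right)}} = - \frac{13103}{3 + \left(-237\right)^{2} \left(1 - -237\right)} = - \frac{13103}{3 + 56169 \left(1 + 237\right)} = - \frac{13103}{3 + 56169 \cdot 238} = - \frac{13103}{3 + 13368222} = - \frac{13103}{13368225}$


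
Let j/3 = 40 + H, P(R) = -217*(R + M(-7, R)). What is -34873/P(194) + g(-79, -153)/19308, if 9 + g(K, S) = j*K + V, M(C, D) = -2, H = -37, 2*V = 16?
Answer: 17879531/22345792 ≈ 0.80013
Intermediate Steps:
V = 8 (V = (½)*16 = 8)
P(R) = 434 - 217*R (P(R) = -217*(R - 2) = -217*(-2 + R) = 434 - 217*R)
j = 9 (j = 3*(40 - 37) = 3*3 = 9)
g(K, S) = -1 + 9*K (g(K, S) = -9 + (9*K + 8) = -9 + (8 + 9*K) = -1 + 9*K)
-34873/P(194) + g(-79, -153)/19308 = -34873/(434 - 217*194) + (-1 + 9*(-79))/19308 = -34873/(434 - 42098) + (-1 - 711)*(1/19308) = -34873/(-41664) - 712*1/19308 = -34873*(-1/41664) - 178/4827 = 34873/41664 - 178/4827 = 17879531/22345792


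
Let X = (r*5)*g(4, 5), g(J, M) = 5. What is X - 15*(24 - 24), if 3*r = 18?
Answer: 150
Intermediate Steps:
r = 6 (r = (⅓)*18 = 6)
X = 150 (X = (6*5)*5 = 30*5 = 150)
X - 15*(24 - 24) = 150 - 15*(24 - 24) = 150 - 15*0 = 150 + 0 = 150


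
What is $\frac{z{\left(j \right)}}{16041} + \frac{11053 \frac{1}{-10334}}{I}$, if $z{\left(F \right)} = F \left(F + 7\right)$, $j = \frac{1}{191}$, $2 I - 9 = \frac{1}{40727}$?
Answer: $- \frac{87808251940469409}{369437940926517136} \approx -0.23768$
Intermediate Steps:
$I = \frac{183272}{40727}$ ($I = \frac{9}{2} + \frac{1}{2 \cdot 40727} = \frac{9}{2} + \frac{1}{2} \cdot \frac{1}{40727} = \frac{9}{2} + \frac{1}{81454} = \frac{183272}{40727} \approx 4.5$)
$j = \frac{1}{191} \approx 0.0052356$
$z{\left(F \right)} = F \left(7 + F\right)$
$\frac{z{\left(j \right)}}{16041} + \frac{11053 \frac{1}{-10334}}{I} = \frac{\frac{1}{191} \left(7 + \frac{1}{191}\right)}{16041} + \frac{11053 \frac{1}{-10334}}{\frac{183272}{40727}} = \frac{1}{191} \cdot \frac{1338}{191} \cdot \frac{1}{16041} + 11053 \left(- \frac{1}{10334}\right) \frac{40727}{183272} = \frac{1338}{36481} \cdot \frac{1}{16041} - \frac{450155531}{1893932848} = \frac{446}{195063907} - \frac{450155531}{1893932848} = - \frac{87808251940469409}{369437940926517136}$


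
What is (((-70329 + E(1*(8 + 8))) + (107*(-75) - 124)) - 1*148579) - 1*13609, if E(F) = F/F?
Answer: -240665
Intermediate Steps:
E(F) = 1
(((-70329 + E(1*(8 + 8))) + (107*(-75) - 124)) - 1*148579) - 1*13609 = (((-70329 + 1) + (107*(-75) - 124)) - 1*148579) - 1*13609 = ((-70328 + (-8025 - 124)) - 148579) - 13609 = ((-70328 - 8149) - 148579) - 13609 = (-78477 - 148579) - 13609 = -227056 - 13609 = -240665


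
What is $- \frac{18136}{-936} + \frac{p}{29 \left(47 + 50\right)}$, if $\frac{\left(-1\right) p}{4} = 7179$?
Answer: $\frac{3017299}{329121} \approx 9.1678$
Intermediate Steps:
$p = -28716$ ($p = \left(-4\right) 7179 = -28716$)
$- \frac{18136}{-936} + \frac{p}{29 \left(47 + 50\right)} = - \frac{18136}{-936} - \frac{28716}{29 \left(47 + 50\right)} = \left(-18136\right) \left(- \frac{1}{936}\right) - \frac{28716}{29 \cdot 97} = \frac{2267}{117} - \frac{28716}{2813} = \frac{3017299}{329121}$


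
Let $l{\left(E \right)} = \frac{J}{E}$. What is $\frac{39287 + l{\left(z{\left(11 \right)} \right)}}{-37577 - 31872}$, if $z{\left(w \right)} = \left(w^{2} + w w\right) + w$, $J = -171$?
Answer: $- \frac{9939440}{17570597} \approx -0.56569$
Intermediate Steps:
$z{\left(w \right)} = w + 2 w^{2}$ ($z{\left(w \right)} = \left(w^{2} + w^{2}\right) + w = 2 w^{2} + w = w + 2 w^{2}$)
$l{\left(E \right)} = - \frac{171}{E}$
$\frac{39287 + l{\left(z{\left(11 \right)} \right)}}{-37577 - 31872} = \frac{39287 - \frac{171}{11 \left(1 + 2 \cdot 11\right)}}{-37577 - 31872} = \frac{39287 - \frac{171}{11 \left(1 + 22\right)}}{-69449} = \left(39287 - \frac{171}{11 \cdot 23}\right) \left(- \frac{1}{69449}\right) = \left(39287 - \frac{171}{253}\right) \left(- \frac{1}{69449}\right) = \frac{9939440}{253} \left(- \frac{1}{69449}\right) = - \frac{9939440}{17570597}$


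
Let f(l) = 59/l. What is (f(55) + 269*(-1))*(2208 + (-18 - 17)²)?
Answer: -50588688/55 ≈ -9.1979e+5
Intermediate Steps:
(f(55) + 269*(-1))*(2208 + (-18 - 17)²) = (59/55 + 269*(-1))*(2208 + (-18 - 17)²) = (59*(1/55) - 269)*(2208 + (-35)²) = (59/55 - 269)*(2208 + 1225) = -14736/55*3433 = -50588688/55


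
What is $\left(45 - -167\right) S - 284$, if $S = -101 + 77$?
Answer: $-5372$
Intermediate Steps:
$S = -24$
$\left(45 - -167\right) S - 284 = \left(45 - -167\right) \left(-24\right) - 284 = \left(45 + 167\right) \left(-24\right) - 284 = 212 \left(-24\right) - 284 = -5088 - 284 = -5372$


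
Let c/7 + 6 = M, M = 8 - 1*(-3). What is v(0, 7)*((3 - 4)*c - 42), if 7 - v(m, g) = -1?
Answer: -616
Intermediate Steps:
v(m, g) = 8 (v(m, g) = 7 - 1*(-1) = 7 + 1 = 8)
M = 11 (M = 8 + 3 = 11)
c = 35 (c = -42 + 7*11 = -42 + 77 = 35)
v(0, 7)*((3 - 4)*c - 42) = 8*((3 - 4)*35 - 42) = 8*(-1*35 - 42) = 8*(-35 - 42) = 8*(-77) = -616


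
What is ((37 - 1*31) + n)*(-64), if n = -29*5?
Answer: 8896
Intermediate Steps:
n = -145
((37 - 1*31) + n)*(-64) = ((37 - 1*31) - 145)*(-64) = ((37 - 31) - 145)*(-64) = (6 - 145)*(-64) = -139*(-64) = 8896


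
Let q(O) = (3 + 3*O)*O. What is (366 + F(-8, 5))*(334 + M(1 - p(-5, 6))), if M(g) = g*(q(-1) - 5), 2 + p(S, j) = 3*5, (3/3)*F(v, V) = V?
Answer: 146174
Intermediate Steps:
F(v, V) = V
p(S, j) = 13 (p(S, j) = -2 + 3*5 = -2 + 15 = 13)
q(O) = O*(3 + 3*O)
M(g) = -5*g (M(g) = g*(3*(-1)*(1 - 1) - 5) = g*(3*(-1)*0 - 5) = g*(0 - 5) = g*(-5) = -5*g)
(366 + F(-8, 5))*(334 + M(1 - p(-5, 6))) = (366 + 5)*(334 - 5*(1 - 1*13)) = 371*(334 - 5*(1 - 13)) = 371*(334 - 5*(-12)) = 371*(334 + 60) = 371*394 = 146174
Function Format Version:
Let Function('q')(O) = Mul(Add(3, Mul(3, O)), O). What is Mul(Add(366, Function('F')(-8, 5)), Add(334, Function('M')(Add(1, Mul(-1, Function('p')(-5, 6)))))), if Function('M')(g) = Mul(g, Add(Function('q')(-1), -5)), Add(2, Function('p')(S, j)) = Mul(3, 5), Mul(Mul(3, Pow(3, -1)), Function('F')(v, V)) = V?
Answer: 146174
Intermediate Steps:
Function('F')(v, V) = V
Function('p')(S, j) = 13 (Function('p')(S, j) = Add(-2, Mul(3, 5)) = Add(-2, 15) = 13)
Function('q')(O) = Mul(O, Add(3, Mul(3, O)))
Function('M')(g) = Mul(-5, g) (Function('M')(g) = Mul(g, Add(Mul(3, -1, Add(1, -1)), -5)) = Mul(g, Add(Mul(3, -1, 0), -5)) = Mul(g, Add(0, -5)) = Mul(g, -5) = Mul(-5, g))
Mul(Add(366, Function('F')(-8, 5)), Add(334, Function('M')(Add(1, Mul(-1, Function('p')(-5, 6)))))) = Mul(Add(366, 5), Add(334, Mul(-5, Add(1, Mul(-1, 13))))) = Mul(371, Add(334, Mul(-5, Add(1, -13)))) = Mul(371, Add(334, Mul(-5, -12))) = Mul(371, Add(334, 60)) = Mul(371, 394) = 146174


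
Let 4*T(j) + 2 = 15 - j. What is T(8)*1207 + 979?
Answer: 9951/4 ≈ 2487.8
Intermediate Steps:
T(j) = 13/4 - j/4 (T(j) = -½ + (15 - j)/4 = -½ + (15/4 - j/4) = 13/4 - j/4)
T(8)*1207 + 979 = (13/4 - ¼*8)*1207 + 979 = (13/4 - 2)*1207 + 979 = (5/4)*1207 + 979 = 6035/4 + 979 = 9951/4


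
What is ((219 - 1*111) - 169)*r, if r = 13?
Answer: -793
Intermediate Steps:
((219 - 1*111) - 169)*r = ((219 - 1*111) - 169)*13 = ((219 - 111) - 169)*13 = (108 - 169)*13 = -61*13 = -793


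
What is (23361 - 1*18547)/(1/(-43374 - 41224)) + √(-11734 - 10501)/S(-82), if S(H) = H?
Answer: -407254772 - I*√22235/82 ≈ -4.0725e+8 - 1.8185*I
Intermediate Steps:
(23361 - 1*18547)/(1/(-43374 - 41224)) + √(-11734 - 10501)/S(-82) = (23361 - 1*18547)/(1/(-43374 - 41224)) + √(-11734 - 10501)/(-82) = (23361 - 18547)/(1/(-84598)) + √(-22235)*(-1/82) = 4814/(-1/84598) + (I*√22235)*(-1/82) = 4814*(-84598) - I*√22235/82 = -407254772 - I*√22235/82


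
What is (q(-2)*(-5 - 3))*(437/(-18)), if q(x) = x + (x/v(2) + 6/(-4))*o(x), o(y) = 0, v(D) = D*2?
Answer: -3496/9 ≈ -388.44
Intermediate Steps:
v(D) = 2*D
q(x) = x (q(x) = x + (x/((2*2)) + 6/(-4))*0 = x + (x/4 + 6*(-¼))*0 = x + (x*(¼) - 3/2)*0 = x + (x/4 - 3/2)*0 = x + (-3/2 + x/4)*0 = x + 0 = x)
(q(-2)*(-5 - 3))*(437/(-18)) = (-2*(-5 - 3))*(437/(-18)) = (-2*(-8))*(437*(-1/18)) = 16*(-437/18) = -3496/9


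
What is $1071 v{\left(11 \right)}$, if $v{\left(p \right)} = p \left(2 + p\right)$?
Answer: $153153$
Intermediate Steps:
$1071 v{\left(11 \right)} = 1071 \cdot 11 \left(2 + 11\right) = 1071 \cdot 11 \cdot 13 = 1071 \cdot 143 = 153153$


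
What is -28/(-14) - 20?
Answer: -18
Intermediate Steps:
-28/(-14) - 20 = -1/14*(-28) - 20 = 2 - 20 = -18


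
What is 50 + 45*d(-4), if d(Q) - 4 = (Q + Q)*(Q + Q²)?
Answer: -4090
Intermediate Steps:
d(Q) = 4 + 2*Q*(Q + Q²) (d(Q) = 4 + (Q + Q)*(Q + Q²) = 4 + (2*Q)*(Q + Q²) = 4 + 2*Q*(Q + Q²))
50 + 45*d(-4) = 50 + 45*(4 + 2*(-4)² + 2*(-4)³) = 50 + 45*(4 + 2*16 + 2*(-64)) = 50 + 45*(4 + 32 - 128) = 50 + 45*(-92) = 50 - 4140 = -4090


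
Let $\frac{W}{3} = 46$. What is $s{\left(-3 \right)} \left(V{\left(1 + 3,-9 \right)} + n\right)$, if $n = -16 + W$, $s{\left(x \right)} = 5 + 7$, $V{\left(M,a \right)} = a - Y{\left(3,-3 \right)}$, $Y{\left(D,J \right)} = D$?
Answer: $1320$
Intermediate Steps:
$W = 138$ ($W = 3 \cdot 46 = 138$)
$V{\left(M,a \right)} = -3 + a$ ($V{\left(M,a \right)} = a - 3 = -3 + a$)
$s{\left(x \right)} = 12$
$n = 122$ ($n = -16 + 138 = 122$)
$s{\left(-3 \right)} \left(V{\left(1 + 3,-9 \right)} + n\right) = 12 \left(\left(-3 - 9\right) + 122\right) = 12 \left(-12 + 122\right) = 12 \cdot 110 = 1320$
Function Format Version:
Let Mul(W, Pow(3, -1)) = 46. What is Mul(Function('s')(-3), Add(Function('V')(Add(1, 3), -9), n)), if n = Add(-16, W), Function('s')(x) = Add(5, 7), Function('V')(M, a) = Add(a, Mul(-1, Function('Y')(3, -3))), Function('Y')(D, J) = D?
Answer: 1320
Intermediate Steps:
W = 138 (W = Mul(3, 46) = 138)
Function('V')(M, a) = Add(-3, a) (Function('V')(M, a) = Add(a, Mul(-1, 3)) = Add(a, -3) = Add(-3, a))
Function('s')(x) = 12
n = 122 (n = Add(-16, 138) = 122)
Mul(Function('s')(-3), Add(Function('V')(Add(1, 3), -9), n)) = Mul(12, Add(Add(-3, -9), 122)) = Mul(12, Add(-12, 122)) = Mul(12, 110) = 1320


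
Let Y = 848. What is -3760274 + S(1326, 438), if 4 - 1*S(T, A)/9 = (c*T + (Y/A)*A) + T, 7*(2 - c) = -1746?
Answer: -47462468/7 ≈ -6.7804e+6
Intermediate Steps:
c = 1760/7 (c = 2 - 1/7*(-1746) = 2 + 1746/7 = 1760/7 ≈ 251.43)
S(T, A) = -7596 - 15903*T/7 (S(T, A) = 36 - 9*((1760*T/7 + (848/A)*A) + T) = 36 - 9*((1760*T/7 + 848) + T) = 36 - 9*((848 + 1760*T/7) + T) = 36 - 9*(848 + 1767*T/7) = 36 + (-7632 - 15903*T/7) = -7596 - 15903*T/7)
-3760274 + S(1326, 438) = -3760274 + (-7596 - 15903/7*1326) = -3760274 + (-7596 - 21087378/7) = -3760274 - 21140550/7 = -47462468/7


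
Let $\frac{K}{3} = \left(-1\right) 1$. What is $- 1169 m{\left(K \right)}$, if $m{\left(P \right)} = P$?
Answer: $3507$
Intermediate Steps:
$K = -3$ ($K = 3 \left(\left(-1\right) 1\right) = 3 \left(-1\right) = -3$)
$- 1169 m{\left(K \right)} = \left(-1169\right) \left(-3\right) = 3507$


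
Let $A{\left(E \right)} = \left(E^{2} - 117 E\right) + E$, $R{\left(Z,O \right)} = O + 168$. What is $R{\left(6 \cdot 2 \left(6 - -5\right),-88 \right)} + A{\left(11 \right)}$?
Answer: $-1075$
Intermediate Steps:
$R{\left(Z,O \right)} = 168 + O$
$A{\left(E \right)} = E^{2} - 116 E$
$R{\left(6 \cdot 2 \left(6 - -5\right),-88 \right)} + A{\left(11 \right)} = \left(168 - 88\right) + 11 \left(-116 + 11\right) = 80 + 11 \left(-105\right) = 80 - 1155 = -1075$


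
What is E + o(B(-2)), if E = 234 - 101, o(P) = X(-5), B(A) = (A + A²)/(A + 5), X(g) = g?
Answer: 128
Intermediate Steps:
B(A) = (A + A²)/(5 + A)
o(P) = -5
E = 133
E + o(B(-2)) = 133 - 5 = 128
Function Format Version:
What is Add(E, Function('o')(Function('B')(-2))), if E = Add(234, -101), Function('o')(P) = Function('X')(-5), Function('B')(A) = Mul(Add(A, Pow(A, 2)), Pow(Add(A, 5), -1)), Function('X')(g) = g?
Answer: 128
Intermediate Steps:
Function('B')(A) = Mul(Pow(Add(5, A), -1), Add(A, Pow(A, 2))) (Function('B')(A) = Mul(Add(A, Pow(A, 2)), Pow(Add(5, A), -1)) = Mul(Pow(Add(5, A), -1), Add(A, Pow(A, 2))))
Function('o')(P) = -5
E = 133
Add(E, Function('o')(Function('B')(-2))) = Add(133, -5) = 128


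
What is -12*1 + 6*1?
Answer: -6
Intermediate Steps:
-12*1 + 6*1 = -12 + 6 = -6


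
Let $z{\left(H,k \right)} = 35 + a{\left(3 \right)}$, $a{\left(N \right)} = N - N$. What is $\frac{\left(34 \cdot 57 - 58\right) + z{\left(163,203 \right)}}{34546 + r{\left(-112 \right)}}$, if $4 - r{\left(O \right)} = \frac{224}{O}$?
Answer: $\frac{1915}{34552} \approx 0.055424$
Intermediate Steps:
$a{\left(N \right)} = 0$
$r{\left(O \right)} = 4 - \frac{224}{O}$
$z{\left(H,k \right)} = 35$ ($z{\left(H,k \right)} = 35 + 0 = 35$)
$\frac{\left(34 \cdot 57 - 58\right) + z{\left(163,203 \right)}}{34546 + r{\left(-112 \right)}} = \frac{\left(34 \cdot 57 - 58\right) + 35}{34546 + \left(4 - \frac{224}{-112}\right)} = \frac{\left(1938 - 58\right) + 35}{34546 + \left(4 - -2\right)} = \frac{1880 + 35}{34546 + \left(4 + 2\right)} = \frac{1915}{34546 + 6} = \frac{1915}{34552}$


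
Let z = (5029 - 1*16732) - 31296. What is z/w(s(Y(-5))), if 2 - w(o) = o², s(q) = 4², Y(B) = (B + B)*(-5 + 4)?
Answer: 42999/254 ≈ 169.29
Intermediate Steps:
Y(B) = -2*B (Y(B) = (2*B)*(-1) = -2*B)
s(q) = 16
w(o) = 2 - o²
z = -42999 (z = (5029 - 16732) - 31296 = -11703 - 31296 = -42999)
z/w(s(Y(-5))) = -42999/(2 - 1*16²) = -42999/(2 - 1*256) = -42999/(2 - 256) = -42999/(-254) = -42999*(-1/254) = 42999/254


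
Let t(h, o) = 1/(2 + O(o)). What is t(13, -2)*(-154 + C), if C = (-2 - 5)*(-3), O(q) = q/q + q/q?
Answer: -133/4 ≈ -33.250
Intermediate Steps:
O(q) = 2 (O(q) = 1 + 1 = 2)
t(h, o) = 1/4 (t(h, o) = 1/(2 + 2) = 1/4)
C = 21 (C = -7*(-3) = 21)
t(13, -2)*(-154 + C) = (-154 + 21)/4 = (1/4)*(-133) = -133/4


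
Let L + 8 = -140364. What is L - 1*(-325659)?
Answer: 185287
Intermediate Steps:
L = -140372 (L = -8 - 140364 = -140372)
L - 1*(-325659) = -140372 - 1*(-325659) = -140372 + 325659 = 185287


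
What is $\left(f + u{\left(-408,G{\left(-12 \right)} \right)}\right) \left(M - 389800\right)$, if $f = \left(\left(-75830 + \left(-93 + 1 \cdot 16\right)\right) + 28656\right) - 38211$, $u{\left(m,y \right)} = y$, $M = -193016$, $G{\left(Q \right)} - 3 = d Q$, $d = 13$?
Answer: $49897791840$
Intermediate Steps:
$G{\left(Q \right)} = 3 + 13 Q$
$f = -85462$ ($f = \left(\left(-75830 + \left(-93 + 16\right)\right) + 28656\right) - 38211 = \left(\left(-75830 - 77\right) + 28656\right) - 38211 = \left(-75907 + 28656\right) - 38211 = -47251 - 38211 = -85462$)
$\left(f + u{\left(-408,G{\left(-12 \right)} \right)}\right) \left(M - 389800\right) = \left(-85462 + \left(3 + 13 \left(-12\right)\right)\right) \left(-193016 - 389800\right) = \left(-85462 + \left(3 - 156\right)\right) \left(-582816\right) = \left(-85462 - 153\right) \left(-582816\right) = \left(-85615\right) \left(-582816\right) = 49897791840$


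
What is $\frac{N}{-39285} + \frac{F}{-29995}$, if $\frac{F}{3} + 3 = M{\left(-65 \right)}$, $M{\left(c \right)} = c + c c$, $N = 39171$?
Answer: $- \frac{110990492}{78556905} \approx -1.4129$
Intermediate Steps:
$M{\left(c \right)} = c + c^{2}$
$F = 12471$ ($F = -9 + 3 \left(- 65 \left(1 - 65\right)\right) = -9 + 3 \left(\left(-65\right) \left(-64\right)\right) = -9 + 3 \cdot 4160 = -9 + 12480 = 12471$)
$\frac{N}{-39285} + \frac{F}{-29995} = \frac{39171}{-39285} + \frac{12471}{-29995} = 39171 \left(- \frac{1}{39285}\right) + 12471 \left(- \frac{1}{29995}\right) = - \frac{13057}{13095} - \frac{12471}{29995} = - \frac{110990492}{78556905}$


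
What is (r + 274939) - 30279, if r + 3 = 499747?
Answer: 744404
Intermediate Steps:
r = 499744 (r = -3 + 499747 = 499744)
(r + 274939) - 30279 = (499744 + 274939) - 30279 = 774683 - 30279 = 744404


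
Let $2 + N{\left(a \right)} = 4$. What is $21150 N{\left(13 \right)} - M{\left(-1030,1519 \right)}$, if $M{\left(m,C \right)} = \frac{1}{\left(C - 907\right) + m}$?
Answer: $\frac{17681401}{418} \approx 42300.0$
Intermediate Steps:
$N{\left(a \right)} = 2$ ($N{\left(a \right)} = -2 + 4 = 2$)
$M{\left(m,C \right)} = \frac{1}{-907 + C + m}$ ($M{\left(m,C \right)} = \frac{1}{\left(C - 907\right) + m} = \frac{1}{\left(-907 + C\right) + m} = \frac{1}{-907 + C + m}$)
$21150 N{\left(13 \right)} - M{\left(-1030,1519 \right)} = 21150 \cdot 2 - \frac{1}{-907 + 1519 - 1030} = 42300 - \frac{1}{-418} = 42300 - - \frac{1}{418} = 42300 + \frac{1}{418} = \frac{17681401}{418}$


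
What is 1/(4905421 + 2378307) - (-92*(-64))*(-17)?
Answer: 729072037889/7283728 ≈ 1.0010e+5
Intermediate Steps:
1/(4905421 + 2378307) - (-92*(-64))*(-17) = 1/7283728 - 5888*(-17) = 1/7283728 - 1*(-100096) = 1/7283728 + 100096 = 729072037889/7283728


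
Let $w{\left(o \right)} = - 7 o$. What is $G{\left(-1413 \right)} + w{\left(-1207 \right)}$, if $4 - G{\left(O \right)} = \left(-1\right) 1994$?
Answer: $10447$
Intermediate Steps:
$G{\left(O \right)} = 1998$ ($G{\left(O \right)} = 4 - \left(-1\right) 1994 = 4 - -1994 = 4 + 1994 = 1998$)
$G{\left(-1413 \right)} + w{\left(-1207 \right)} = 1998 - -8449 = 1998 + 8449 = 10447$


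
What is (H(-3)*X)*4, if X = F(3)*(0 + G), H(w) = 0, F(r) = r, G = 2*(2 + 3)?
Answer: 0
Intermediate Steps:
G = 10 (G = 2*5 = 10)
X = 30 (X = 3*(0 + 10) = 3*10 = 30)
(H(-3)*X)*4 = (0*30)*4 = 0*4 = 0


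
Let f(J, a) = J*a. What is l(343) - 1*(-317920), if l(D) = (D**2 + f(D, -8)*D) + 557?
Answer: -505066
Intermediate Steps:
l(D) = 557 - 7*D**2 (l(D) = (D**2 + (D*(-8))*D) + 557 = (D**2 + (-8*D)*D) + 557 = (D**2 - 8*D**2) + 557 = -7*D**2 + 557 = 557 - 7*D**2)
l(343) - 1*(-317920) = (557 - 7*343**2) - 1*(-317920) = (557 - 7*117649) + 317920 = (557 - 823543) + 317920 = -822986 + 317920 = -505066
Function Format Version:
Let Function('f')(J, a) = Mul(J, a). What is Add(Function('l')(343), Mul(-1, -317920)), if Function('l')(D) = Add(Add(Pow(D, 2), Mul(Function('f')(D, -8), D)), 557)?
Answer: -505066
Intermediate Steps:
Function('l')(D) = Add(557, Mul(-7, Pow(D, 2))) (Function('l')(D) = Add(Add(Pow(D, 2), Mul(Mul(D, -8), D)), 557) = Add(Add(Pow(D, 2), Mul(Mul(-8, D), D)), 557) = Add(Add(Pow(D, 2), Mul(-8, Pow(D, 2))), 557) = Add(Mul(-7, Pow(D, 2)), 557) = Add(557, Mul(-7, Pow(D, 2))))
Add(Function('l')(343), Mul(-1, -317920)) = Add(Add(557, Mul(-7, Pow(343, 2))), Mul(-1, -317920)) = Add(Add(557, Mul(-7, 117649)), 317920) = Add(Add(557, -823543), 317920) = Add(-822986, 317920) = -505066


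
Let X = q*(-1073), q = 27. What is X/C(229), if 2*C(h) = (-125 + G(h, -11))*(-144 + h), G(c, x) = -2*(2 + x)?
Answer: 57942/9095 ≈ 6.3708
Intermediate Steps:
X = -28971 (X = 27*(-1073) = -28971)
G(c, x) = -4 - 2*x
C(h) = 7704 - 107*h/2 (C(h) = ((-125 + (-4 - 2*(-11)))*(-144 + h))/2 = ((-125 + (-4 + 22))*(-144 + h))/2 = ((-125 + 18)*(-144 + h))/2 = (-107*(-144 + h))/2 = (15408 - 107*h)/2 = 7704 - 107*h/2)
X/C(229) = -28971/(7704 - 107/2*229) = -28971/(7704 - 24503/2) = -28971/(-9095/2) = -28971*(-2/9095) = 57942/9095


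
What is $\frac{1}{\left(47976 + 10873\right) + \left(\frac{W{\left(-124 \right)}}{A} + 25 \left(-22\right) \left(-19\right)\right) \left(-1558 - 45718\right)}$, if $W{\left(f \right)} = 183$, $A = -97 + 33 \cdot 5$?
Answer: $- \frac{17}{8399743844} \approx -2.0239 \cdot 10^{-9}$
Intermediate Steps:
$A = 68$ ($A = -97 + 165 = 68$)
$\frac{1}{\left(47976 + 10873\right) + \left(\frac{W{\left(-124 \right)}}{A} + 25 \left(-22\right) \left(-19\right)\right) \left(-1558 - 45718\right)} = \frac{1}{\left(47976 + 10873\right) + \left(\frac{183}{68} + 25 \left(-22\right) \left(-19\right)\right) \left(-1558 - 45718\right)} = \frac{1}{58849 + \left(183 \cdot \frac{1}{68} - -10450\right) \left(-47276\right)} = \frac{1}{58849 + \left(\frac{183}{68} + 10450\right) \left(-47276\right)} = \frac{1}{58849 + \frac{710783}{68} \left(-47276\right)} = \frac{1}{58849 - \frac{8400744277}{17}} = \frac{1}{- \frac{8399743844}{17}} = - \frac{17}{8399743844}$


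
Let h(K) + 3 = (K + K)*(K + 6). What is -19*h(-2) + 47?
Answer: 408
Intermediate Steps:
h(K) = -3 + 2*K*(6 + K) (h(K) = -3 + (K + K)*(K + 6) = -3 + (2*K)*(6 + K) = -3 + 2*K*(6 + K))
-19*h(-2) + 47 = -19*(-3 + 2*(-2)² + 12*(-2)) + 47 = -19*(-3 + 2*4 - 24) + 47 = -19*(-3 + 8 - 24) + 47 = -19*(-19) + 47 = 361 + 47 = 408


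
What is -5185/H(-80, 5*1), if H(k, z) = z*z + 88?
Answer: -5185/113 ≈ -45.885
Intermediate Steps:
H(k, z) = 88 + z² (H(k, z) = z² + 88 = 88 + z²)
-5185/H(-80, 5*1) = -5185/(88 + (5*1)²) = -5185/(88 + 5²) = -5185/(88 + 25) = -5185/113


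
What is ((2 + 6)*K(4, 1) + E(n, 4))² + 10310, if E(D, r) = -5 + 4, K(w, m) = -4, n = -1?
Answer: 11399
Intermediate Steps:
E(D, r) = -1
((2 + 6)*K(4, 1) + E(n, 4))² + 10310 = ((2 + 6)*(-4) - 1)² + 10310 = (8*(-4) - 1)² + 10310 = (-32 - 1)² + 10310 = (-33)² + 10310 = 1089 + 10310 = 11399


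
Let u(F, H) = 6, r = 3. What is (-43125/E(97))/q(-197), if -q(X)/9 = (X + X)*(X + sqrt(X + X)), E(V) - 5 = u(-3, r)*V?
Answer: 14375/138072966 + 14375*I*sqrt(394)/27200374302 ≈ 0.00010411 + 1.049e-5*I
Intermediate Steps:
E(V) = 5 + 6*V
q(X) = -18*X*(X + sqrt(2)*sqrt(X)) (q(X) = -9*(X + X)*(X + sqrt(X + X)) = -9*2*X*(X + sqrt(2*X)) = -9*2*X*(X + sqrt(2)*sqrt(X)) = -18*X*(X + sqrt(2)*sqrt(X)))
(-43125/E(97))/q(-197) = (-43125/(5 + 6*97))/(-18*(-197)**2 - 18*sqrt(2)*(-197)**(3/2)) = (-43125/(5 + 582))/(-18*38809 - 18*sqrt(2)*(-197*I*sqrt(197))) = (-43125/587)/(-698562 + 3546*I*sqrt(394)) = (-43125*1/587)/(-698562 + 3546*I*sqrt(394)) = -43125/(587*(-698562 + 3546*I*sqrt(394)))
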